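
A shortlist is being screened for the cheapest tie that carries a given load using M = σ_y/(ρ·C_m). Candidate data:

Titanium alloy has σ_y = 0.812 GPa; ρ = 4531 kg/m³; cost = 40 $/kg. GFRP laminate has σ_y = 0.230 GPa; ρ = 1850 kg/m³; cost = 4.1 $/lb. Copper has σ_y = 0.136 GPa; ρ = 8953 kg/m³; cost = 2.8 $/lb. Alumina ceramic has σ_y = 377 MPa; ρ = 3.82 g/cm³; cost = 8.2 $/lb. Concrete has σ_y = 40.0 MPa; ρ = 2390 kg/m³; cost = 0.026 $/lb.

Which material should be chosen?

concrete

Convert each candidate to consistent units, then evaluate M:
  titanium alloy: σ_y = 812.0 MPa, ρ = 4531 kg/m³, cost = 40.00 $/kg
  GFRP laminate: σ_y = 230.0 MPa, ρ = 1850 kg/m³, cost = 9.039 $/kg
  copper: σ_y = 136.0 MPa, ρ = 8953 kg/m³, cost = 6.173 $/kg
  alumina ceramic: σ_y = 377.0 MPa, ρ = 3820 kg/m³, cost = 18.08 $/kg
  concrete: σ_y = 40.00 MPa, ρ = 2390 kg/m³, cost = 0.05732 $/kg
  concrete: M = 292 kN·m per $
  GFRP laminate: M = 13.8 kN·m per $
  alumina ceramic: M = 5.46 kN·m per $
  titanium alloy: M = 4.48 kN·m per $
  copper: M = 2.46 kN·m per $
Highest index: concrete.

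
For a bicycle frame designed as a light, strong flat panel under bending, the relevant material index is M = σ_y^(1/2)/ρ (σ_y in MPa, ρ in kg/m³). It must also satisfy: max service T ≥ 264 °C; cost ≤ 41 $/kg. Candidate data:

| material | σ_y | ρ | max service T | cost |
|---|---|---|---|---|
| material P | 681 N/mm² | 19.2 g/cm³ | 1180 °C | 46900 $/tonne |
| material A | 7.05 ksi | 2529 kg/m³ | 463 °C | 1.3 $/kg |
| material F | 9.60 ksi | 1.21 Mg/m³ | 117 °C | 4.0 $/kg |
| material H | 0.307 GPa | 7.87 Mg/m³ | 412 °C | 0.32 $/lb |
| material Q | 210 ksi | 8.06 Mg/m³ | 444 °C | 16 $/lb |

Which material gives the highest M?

Screen on constraints: max service T ≥ 264 °C; cost ≤ 41 $/kg. Survivors: material A, material H, material Q.
After converting to SI:
  material A: σ_y = 48.61 MPa, ρ = 2529 kg/m³
  material H: σ_y = 307.0 MPa, ρ = 7870 kg/m³
  material Q: σ_y = 1448 MPa, ρ = 8060 kg/m³
  material Q: M = 4.72×10⁻³
  material A: M = 2.76×10⁻³
  material H: M = 2.23×10⁻³
Material Q ranks first.

material Q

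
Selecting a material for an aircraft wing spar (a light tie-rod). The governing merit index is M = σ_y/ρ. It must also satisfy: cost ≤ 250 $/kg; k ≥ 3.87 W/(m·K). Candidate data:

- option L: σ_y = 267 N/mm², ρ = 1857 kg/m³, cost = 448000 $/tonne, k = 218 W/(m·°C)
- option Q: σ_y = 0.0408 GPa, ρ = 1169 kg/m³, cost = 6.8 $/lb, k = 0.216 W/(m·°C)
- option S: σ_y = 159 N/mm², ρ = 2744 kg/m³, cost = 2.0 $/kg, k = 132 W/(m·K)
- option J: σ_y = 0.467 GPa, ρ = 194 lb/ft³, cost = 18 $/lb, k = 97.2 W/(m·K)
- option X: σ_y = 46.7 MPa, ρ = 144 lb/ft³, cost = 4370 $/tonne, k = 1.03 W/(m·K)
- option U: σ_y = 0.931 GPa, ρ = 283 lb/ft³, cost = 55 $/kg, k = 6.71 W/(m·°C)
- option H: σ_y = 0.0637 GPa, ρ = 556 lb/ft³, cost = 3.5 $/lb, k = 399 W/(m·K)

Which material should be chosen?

option U

Screen on constraints: cost ≤ 250 $/kg; k ≥ 3.87 W/(m·K). Survivors: option S, option J, option U, option H.
Convert each candidate to consistent units, then evaluate M:
  option S: σ_y = 159.0 MPa, ρ = 2744 kg/m³
  option J: σ_y = 467.0 MPa, ρ = 3108 kg/m³
  option U: σ_y = 931.0 MPa, ρ = 4533 kg/m³
  option H: σ_y = 63.70 MPa, ρ = 8906 kg/m³
  option U: M = 205 kN·m/kg
  option J: M = 150 kN·m/kg
  option S: M = 57.9 kN·m/kg
  option H: M = 7.15 kN·m/kg
The maximum is for option U.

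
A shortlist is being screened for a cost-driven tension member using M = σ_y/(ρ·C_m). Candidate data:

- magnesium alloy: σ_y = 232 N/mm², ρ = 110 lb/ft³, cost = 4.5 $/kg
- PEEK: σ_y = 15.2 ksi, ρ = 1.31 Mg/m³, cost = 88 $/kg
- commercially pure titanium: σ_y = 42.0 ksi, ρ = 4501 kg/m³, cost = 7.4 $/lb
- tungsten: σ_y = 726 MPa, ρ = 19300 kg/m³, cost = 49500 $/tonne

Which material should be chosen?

magnesium alloy

Normalizing units and computing the index:
  magnesium alloy: σ_y = 232.0 MPa, ρ = 1762 kg/m³, cost = 4.500 $/kg
  PEEK: σ_y = 104.8 MPa, ρ = 1310 kg/m³, cost = 88.00 $/kg
  commercially pure titanium: σ_y = 289.6 MPa, ρ = 4501 kg/m³, cost = 16.31 $/kg
  tungsten: σ_y = 726.0 MPa, ρ = 19300 kg/m³, cost = 49.50 $/kg
  magnesium alloy: M = 29.3 kN·m per $
  commercially pure titanium: M = 3.94 kN·m per $
  PEEK: M = 0.909 kN·m per $
  tungsten: M = 0.760 kN·m per $
Magnesium alloy has the largest M.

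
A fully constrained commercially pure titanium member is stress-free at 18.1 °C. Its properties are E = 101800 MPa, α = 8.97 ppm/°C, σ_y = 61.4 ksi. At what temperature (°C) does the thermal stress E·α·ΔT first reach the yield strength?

482 °C

E = 101800 MPa = 101.8 GPa.
σ_y = 61.4 ksi = 423.3 MPa.
E·α·ΔT = 423.3 MPa ⇒ ΔT = 423.3 / (101.8×10³ × 8.97×10⁻⁶) = 463.6 K.
T = 18.1 + 463.6 = 481.7 °C.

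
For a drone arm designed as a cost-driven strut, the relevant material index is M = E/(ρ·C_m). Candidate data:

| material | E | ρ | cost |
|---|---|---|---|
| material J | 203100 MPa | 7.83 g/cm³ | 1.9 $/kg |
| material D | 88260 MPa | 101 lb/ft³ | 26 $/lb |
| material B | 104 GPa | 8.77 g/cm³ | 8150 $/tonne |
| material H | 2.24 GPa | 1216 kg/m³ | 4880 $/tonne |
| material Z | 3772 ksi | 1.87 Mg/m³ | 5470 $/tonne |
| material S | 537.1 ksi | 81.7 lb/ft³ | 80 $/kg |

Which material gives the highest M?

Normalizing units and computing the index:
  material J: E = 203.1 GPa, ρ = 7830 kg/m³, cost = 1.900 $/kg
  material D: E = 88.26 GPa, ρ = 1618 kg/m³, cost = 57.32 $/kg
  material B: E = 104.0 GPa, ρ = 8770 kg/m³, cost = 8.150 $/kg
  material H: E = 2.240 GPa, ρ = 1216 kg/m³, cost = 4.880 $/kg
  material Z: E = 26.01 GPa, ρ = 1870 kg/m³, cost = 5.470 $/kg
  material S: E = 3.703 GPa, ρ = 1309 kg/m³, cost = 80.00 $/kg
  material J: M = 13.7 MN·m per $
  material Z: M = 2.54 MN·m per $
  material B: M = 1.46 MN·m per $
  material D: M = 0.952 MN·m per $
  material H: M = 0.377 MN·m per $
  material S: M = 0.0354 MN·m per $
Material J ranks first.

material J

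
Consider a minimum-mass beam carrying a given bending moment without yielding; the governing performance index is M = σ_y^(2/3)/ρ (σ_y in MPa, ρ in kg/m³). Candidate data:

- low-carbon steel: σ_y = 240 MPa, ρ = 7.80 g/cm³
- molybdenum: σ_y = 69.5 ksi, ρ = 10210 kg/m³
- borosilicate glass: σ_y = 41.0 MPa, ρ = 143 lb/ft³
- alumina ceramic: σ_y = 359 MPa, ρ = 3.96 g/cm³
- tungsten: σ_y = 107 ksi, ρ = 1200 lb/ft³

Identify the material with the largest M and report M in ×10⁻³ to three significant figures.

alumina ceramic, M = 12.8×10⁻³

After converting to SI:
  low-carbon steel: σ_y = 240.0 MPa, ρ = 7800 kg/m³
  molybdenum: σ_y = 479.2 MPa, ρ = 10210 kg/m³
  borosilicate glass: σ_y = 41.00 MPa, ρ = 2291 kg/m³
  alumina ceramic: σ_y = 359.0 MPa, ρ = 3960 kg/m³
  tungsten: σ_y = 737.7 MPa, ρ = 19220 kg/m³
  alumina ceramic: M = 12.8×10⁻³
  molybdenum: M = 6.00×10⁻³
  borosilicate glass: M = 5.19×10⁻³
  low-carbon steel: M = 4.95×10⁻³
  tungsten: M = 4.25×10⁻³
The maximum is for alumina ceramic.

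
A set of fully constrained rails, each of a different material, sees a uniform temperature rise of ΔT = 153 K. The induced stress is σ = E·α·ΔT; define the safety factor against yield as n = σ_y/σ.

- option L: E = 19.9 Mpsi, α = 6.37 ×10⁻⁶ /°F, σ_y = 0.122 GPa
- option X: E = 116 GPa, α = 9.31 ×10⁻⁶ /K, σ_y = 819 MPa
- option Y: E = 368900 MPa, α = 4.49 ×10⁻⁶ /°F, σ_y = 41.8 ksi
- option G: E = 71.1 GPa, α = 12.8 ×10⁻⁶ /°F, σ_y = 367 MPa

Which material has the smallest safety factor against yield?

option L

Converting E to GPa, α to ×10⁻⁶/K, σ_y to MPa, then σ and n for each:
  option L: E = 137.2, α = 11.5, σ_y = 122.0 → σ = 241 MPa, n = 0.507
  option X: E = 116.0, α = 9.31, σ_y = 819.0 → σ = 165 MPa, n = 4.96
  option Y: E = 368.9, α = 8.08, σ_y = 288.2 → σ = 456 MPa, n = 0.632
  option G: E = 71.10, α = 23.0, σ_y = 367.0 → σ = 251 MPa, n = 1.46
The minimum is option L at n = 0.507.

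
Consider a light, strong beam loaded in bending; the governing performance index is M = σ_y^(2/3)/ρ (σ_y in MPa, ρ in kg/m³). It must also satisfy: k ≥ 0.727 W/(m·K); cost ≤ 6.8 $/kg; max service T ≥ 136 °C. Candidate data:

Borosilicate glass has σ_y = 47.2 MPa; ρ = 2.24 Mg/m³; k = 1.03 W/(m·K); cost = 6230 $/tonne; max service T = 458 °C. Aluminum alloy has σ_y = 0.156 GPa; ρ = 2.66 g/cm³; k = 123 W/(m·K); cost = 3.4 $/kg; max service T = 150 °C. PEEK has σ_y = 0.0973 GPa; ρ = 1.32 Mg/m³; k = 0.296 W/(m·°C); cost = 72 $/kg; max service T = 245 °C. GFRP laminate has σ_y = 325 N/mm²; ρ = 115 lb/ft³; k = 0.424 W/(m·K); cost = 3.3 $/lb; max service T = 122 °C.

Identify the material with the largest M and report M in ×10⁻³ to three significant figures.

Screen on constraints: k ≥ 0.727 W/(m·K); cost ≤ 6.8 $/kg; max service T ≥ 136 °C. Survivors: borosilicate glass, aluminum alloy.
Normalizing units and computing the index:
  borosilicate glass: σ_y = 47.20 MPa, ρ = 2240 kg/m³
  aluminum alloy: σ_y = 156.0 MPa, ρ = 2660 kg/m³
  aluminum alloy: M = 10.9×10⁻³
  borosilicate glass: M = 5.83×10⁻³
The maximum is for aluminum alloy.

aluminum alloy, M = 10.9×10⁻³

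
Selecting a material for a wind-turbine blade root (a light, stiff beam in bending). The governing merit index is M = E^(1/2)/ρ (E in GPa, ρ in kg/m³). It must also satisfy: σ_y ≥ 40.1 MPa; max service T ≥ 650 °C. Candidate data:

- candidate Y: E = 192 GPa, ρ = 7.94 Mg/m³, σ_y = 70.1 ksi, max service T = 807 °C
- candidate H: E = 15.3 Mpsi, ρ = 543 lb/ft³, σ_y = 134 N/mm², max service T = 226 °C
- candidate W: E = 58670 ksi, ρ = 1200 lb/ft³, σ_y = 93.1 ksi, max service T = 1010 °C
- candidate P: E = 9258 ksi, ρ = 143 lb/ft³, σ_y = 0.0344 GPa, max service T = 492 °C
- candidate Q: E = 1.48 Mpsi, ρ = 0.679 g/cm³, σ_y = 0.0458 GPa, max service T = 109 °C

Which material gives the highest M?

Screen on constraints: σ_y ≥ 40.1 MPa; max service T ≥ 650 °C. Survivors: candidate Y, candidate W.
Putting every candidate on a common basis:
  candidate Y: E = 192.0 GPa, ρ = 7940 kg/m³
  candidate W: E = 404.5 GPa, ρ = 19220 kg/m³
  candidate Y: M = 1.75×10⁻³
  candidate W: M = 1.05×10⁻³
The maximum is for candidate Y.

candidate Y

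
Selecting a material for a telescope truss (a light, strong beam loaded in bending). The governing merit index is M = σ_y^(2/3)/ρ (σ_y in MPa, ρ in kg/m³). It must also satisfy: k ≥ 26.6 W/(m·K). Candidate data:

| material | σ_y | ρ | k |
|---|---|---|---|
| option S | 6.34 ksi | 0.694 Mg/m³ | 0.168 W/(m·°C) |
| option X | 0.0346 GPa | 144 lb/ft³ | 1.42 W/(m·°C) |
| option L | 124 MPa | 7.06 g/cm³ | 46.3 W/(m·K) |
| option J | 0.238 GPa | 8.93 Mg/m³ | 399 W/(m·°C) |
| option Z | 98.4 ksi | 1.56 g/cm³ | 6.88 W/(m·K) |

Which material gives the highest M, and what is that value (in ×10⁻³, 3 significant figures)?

Screen on constraints: k ≥ 26.6 W/(m·K). Survivors: option L, option J.
After converting to SI:
  option L: σ_y = 124.0 MPa, ρ = 7060 kg/m³
  option J: σ_y = 238.0 MPa, ρ = 8930 kg/m³
  option J: M = 4.30×10⁻³
  option L: M = 3.52×10⁻³
Option J has the largest M.

option J, M = 4.30×10⁻³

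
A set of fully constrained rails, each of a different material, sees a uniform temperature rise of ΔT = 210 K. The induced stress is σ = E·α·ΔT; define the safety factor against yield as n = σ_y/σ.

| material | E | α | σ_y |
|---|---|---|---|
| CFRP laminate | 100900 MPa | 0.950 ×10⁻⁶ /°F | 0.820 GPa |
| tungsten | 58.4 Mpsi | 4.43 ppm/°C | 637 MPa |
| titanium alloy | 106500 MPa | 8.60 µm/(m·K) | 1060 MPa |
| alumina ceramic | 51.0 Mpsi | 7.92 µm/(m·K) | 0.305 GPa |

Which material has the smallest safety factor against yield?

alumina ceramic

With everything in SI (GPa, ×10⁻⁶/K, MPa):
  CFRP laminate: E = 100.9, α = 1.71, σ_y = 820.0 → σ = 36.2 MPa, n = 22.6
  tungsten: E = 402.7, α = 4.43, σ_y = 637.0 → σ = 375 MPa, n = 1.70
  titanium alloy: E = 106.5, α = 8.60, σ_y = 1060 → σ = 192 MPa, n = 5.51
  alumina ceramic: E = 351.6, α = 7.92, σ_y = 305.0 → σ = 585 MPa, n = 0.522
Smallest n: alumina ceramic with n = 0.522.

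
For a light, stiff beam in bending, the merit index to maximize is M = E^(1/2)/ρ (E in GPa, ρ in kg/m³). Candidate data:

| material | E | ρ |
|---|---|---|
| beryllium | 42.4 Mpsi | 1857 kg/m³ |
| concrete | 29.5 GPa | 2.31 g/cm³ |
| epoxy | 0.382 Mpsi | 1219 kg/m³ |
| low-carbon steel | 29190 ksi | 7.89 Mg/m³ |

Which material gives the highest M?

beryllium

Normalizing units and computing the index:
  beryllium: E = 292.3 GPa, ρ = 1857 kg/m³
  concrete: E = 29.50 GPa, ρ = 2310 kg/m³
  epoxy: E = 2.634 GPa, ρ = 1219 kg/m³
  low-carbon steel: E = 201.3 GPa, ρ = 7890 kg/m³
  beryllium: M = 9.21×10⁻³
  concrete: M = 2.35×10⁻³
  low-carbon steel: M = 1.80×10⁻³
  epoxy: M = 1.33×10⁻³
Beryllium ranks first.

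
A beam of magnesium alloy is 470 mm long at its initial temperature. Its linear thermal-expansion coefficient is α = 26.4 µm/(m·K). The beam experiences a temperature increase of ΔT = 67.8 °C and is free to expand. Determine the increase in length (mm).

ΔL = α·L₀·ΔT = 26.4×10⁻⁶ × 470 mm × 67.80 K = 0.841 mm.

0.841 mm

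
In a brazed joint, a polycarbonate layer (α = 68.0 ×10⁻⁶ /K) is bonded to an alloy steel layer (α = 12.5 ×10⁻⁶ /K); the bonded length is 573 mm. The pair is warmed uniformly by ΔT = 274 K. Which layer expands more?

α(polycarbonate) = 68.0×10⁻⁶/K vs α(alloy steel) = 12.5×10⁻⁶/K.
Higher α expands more for the same ΔT: polycarbonate.

polycarbonate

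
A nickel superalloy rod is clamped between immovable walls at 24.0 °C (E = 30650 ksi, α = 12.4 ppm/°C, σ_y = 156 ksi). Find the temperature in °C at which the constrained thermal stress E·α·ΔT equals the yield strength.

434 °C

E = 30650 ksi = 211.3 GPa.
σ_y = 156 ksi = 1076 MPa.
E·α·ΔT = 1076 MPa ⇒ ΔT = 1076 / (211.3×10³ × 12.4×10⁻⁶) = 410.5 K.
T = 24.0 + 410.5 = 434.5 °C.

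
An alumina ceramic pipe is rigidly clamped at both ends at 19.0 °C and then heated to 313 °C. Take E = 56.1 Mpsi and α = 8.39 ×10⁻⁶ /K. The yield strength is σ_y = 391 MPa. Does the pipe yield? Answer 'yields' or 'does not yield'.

yields

E = 56.1 Mpsi = 386.8 GPa.
ΔT = 294.0 K. Constrained thermal stress σ = E·α·ΔT = 386.8×10³ MPa × 8.39×10⁻⁶ × 294.0 = 954 MPa (compressive).
Compare to σ_y = 391 MPa: σ ≥ σ_y, so it yields.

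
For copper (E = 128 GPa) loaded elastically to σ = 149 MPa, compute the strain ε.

ε = σ/E = 149 / 128000 = 1.16×10⁻³.

1.16×10⁻³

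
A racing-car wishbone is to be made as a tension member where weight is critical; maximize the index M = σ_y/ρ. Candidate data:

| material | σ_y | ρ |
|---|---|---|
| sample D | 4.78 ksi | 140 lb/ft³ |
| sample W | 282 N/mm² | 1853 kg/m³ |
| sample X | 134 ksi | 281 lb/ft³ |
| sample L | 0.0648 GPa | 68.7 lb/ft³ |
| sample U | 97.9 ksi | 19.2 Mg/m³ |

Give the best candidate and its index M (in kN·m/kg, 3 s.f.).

sample X, M = 205 kN·m/kg

In SI units:
  sample D: σ_y = 32.96 MPa, ρ = 2243 kg/m³
  sample W: σ_y = 282.0 MPa, ρ = 1853 kg/m³
  sample X: σ_y = 923.9 MPa, ρ = 4501 kg/m³
  sample L: σ_y = 64.80 MPa, ρ = 1100 kg/m³
  sample U: σ_y = 675.0 MPa, ρ = 19200 kg/m³
  sample X: M = 205 kN·m/kg
  sample W: M = 152 kN·m/kg
  sample L: M = 58.9 kN·m/kg
  sample U: M = 35.2 kN·m/kg
  sample D: M = 14.7 kN·m/kg
Sample X has the largest M.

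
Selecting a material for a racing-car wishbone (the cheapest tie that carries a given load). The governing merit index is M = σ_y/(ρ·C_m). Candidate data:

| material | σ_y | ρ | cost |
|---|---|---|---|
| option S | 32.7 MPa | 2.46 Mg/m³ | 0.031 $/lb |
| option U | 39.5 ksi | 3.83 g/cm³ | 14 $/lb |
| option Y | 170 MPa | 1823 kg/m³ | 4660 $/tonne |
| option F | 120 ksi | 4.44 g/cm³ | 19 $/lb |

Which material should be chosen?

option S

Convert each candidate to consistent units, then evaluate M:
  option S: σ_y = 32.70 MPa, ρ = 2460 kg/m³, cost = 0.06834 $/kg
  option U: σ_y = 272.3 MPa, ρ = 3830 kg/m³, cost = 30.86 $/kg
  option Y: σ_y = 170.0 MPa, ρ = 1823 kg/m³, cost = 4.660 $/kg
  option F: σ_y = 827.4 MPa, ρ = 4440 kg/m³, cost = 41.89 $/kg
  option S: M = 195 kN·m per $
  option Y: M = 20.0 kN·m per $
  option F: M = 4.45 kN·m per $
  option U: M = 2.30 kN·m per $
The maximum is for option S.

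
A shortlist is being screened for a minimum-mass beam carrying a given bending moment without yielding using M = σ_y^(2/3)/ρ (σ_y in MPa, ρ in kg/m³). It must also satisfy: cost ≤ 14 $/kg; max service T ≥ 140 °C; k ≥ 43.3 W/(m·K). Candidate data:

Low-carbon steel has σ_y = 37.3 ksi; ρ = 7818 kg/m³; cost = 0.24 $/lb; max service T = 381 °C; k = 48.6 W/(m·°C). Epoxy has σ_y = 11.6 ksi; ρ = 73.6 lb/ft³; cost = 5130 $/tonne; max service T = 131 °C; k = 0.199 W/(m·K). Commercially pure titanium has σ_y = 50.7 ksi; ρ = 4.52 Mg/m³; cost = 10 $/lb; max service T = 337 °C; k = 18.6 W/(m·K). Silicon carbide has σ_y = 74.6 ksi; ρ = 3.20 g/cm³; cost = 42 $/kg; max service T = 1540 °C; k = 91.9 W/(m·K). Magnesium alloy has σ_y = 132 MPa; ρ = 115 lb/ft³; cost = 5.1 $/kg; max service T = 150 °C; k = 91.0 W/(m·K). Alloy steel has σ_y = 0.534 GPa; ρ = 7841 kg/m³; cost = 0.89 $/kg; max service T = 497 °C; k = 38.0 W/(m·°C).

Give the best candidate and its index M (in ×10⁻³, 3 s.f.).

magnesium alloy, M = 14.1×10⁻³

Screen on constraints: cost ≤ 14 $/kg; max service T ≥ 140 °C; k ≥ 43.3 W/(m·K). Survivors: low-carbon steel, magnesium alloy.
After converting to SI:
  low-carbon steel: σ_y = 257.2 MPa, ρ = 7818 kg/m³
  magnesium alloy: σ_y = 132.0 MPa, ρ = 1842 kg/m³
  magnesium alloy: M = 14.1×10⁻³
  low-carbon steel: M = 5.17×10⁻³
Magnesium alloy ranks first.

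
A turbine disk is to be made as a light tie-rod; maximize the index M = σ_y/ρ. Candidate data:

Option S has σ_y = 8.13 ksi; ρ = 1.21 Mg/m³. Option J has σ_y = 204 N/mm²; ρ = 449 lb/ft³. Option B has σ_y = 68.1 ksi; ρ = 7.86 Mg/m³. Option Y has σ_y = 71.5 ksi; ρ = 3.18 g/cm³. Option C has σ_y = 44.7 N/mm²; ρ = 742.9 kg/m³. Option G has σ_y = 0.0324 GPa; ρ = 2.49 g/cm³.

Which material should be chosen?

After converting to SI:
  option S: σ_y = 56.05 MPa, ρ = 1210 kg/m³
  option J: σ_y = 204.0 MPa, ρ = 7192 kg/m³
  option B: σ_y = 469.5 MPa, ρ = 7860 kg/m³
  option Y: σ_y = 493.0 MPa, ρ = 3180 kg/m³
  option C: σ_y = 44.70 MPa, ρ = 742.9 kg/m³
  option G: σ_y = 32.40 MPa, ρ = 2490 kg/m³
  option Y: M = 155 kN·m/kg
  option C: M = 60.2 kN·m/kg
  option B: M = 59.7 kN·m/kg
  option S: M = 46.3 kN·m/kg
  option J: M = 28.4 kN·m/kg
  option G: M = 13.0 kN·m/kg
The maximum is for option Y.

option Y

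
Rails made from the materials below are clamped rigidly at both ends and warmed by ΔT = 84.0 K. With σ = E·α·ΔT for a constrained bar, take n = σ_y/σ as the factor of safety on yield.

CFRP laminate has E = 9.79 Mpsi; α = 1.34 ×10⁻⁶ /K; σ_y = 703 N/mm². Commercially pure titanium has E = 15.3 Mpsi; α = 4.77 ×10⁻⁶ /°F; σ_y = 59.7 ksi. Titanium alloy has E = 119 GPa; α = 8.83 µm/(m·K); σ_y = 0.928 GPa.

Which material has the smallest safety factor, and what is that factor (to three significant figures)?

In consistent units (E in GPa, α in ×10⁻⁶/K, σ_y in MPa):
  CFRP laminate: E = 67.50, α = 1.34, σ_y = 703.0 → σ = 7.60 MPa, n = 92.5
  commercially pure titanium: E = 105.5, α = 8.59, σ_y = 411.6 → σ = 76.1 MPa, n = 5.41
  titanium alloy: E = 119.0, α = 8.83, σ_y = 928.0 → σ = 88.3 MPa, n = 10.5
Smallest n: commercially pure titanium with n = 5.41.

commercially pure titanium, n = 5.41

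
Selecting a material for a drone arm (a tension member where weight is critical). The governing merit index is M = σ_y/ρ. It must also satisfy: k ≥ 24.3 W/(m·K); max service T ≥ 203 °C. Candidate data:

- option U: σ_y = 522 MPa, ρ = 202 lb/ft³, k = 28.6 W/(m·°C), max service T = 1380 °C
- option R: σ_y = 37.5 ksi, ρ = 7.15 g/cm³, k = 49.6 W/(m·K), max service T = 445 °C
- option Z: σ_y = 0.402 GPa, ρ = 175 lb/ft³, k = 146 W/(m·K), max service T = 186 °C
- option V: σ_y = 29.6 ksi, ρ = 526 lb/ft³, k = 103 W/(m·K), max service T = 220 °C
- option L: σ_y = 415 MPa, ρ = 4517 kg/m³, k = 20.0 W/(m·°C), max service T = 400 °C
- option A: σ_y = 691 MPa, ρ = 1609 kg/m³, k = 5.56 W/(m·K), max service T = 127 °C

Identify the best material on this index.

Screen on constraints: k ≥ 24.3 W/(m·K); max service T ≥ 203 °C. Survivors: option U, option R, option V.
Putting every candidate on a common basis:
  option U: σ_y = 522.0 MPa, ρ = 3236 kg/m³
  option R: σ_y = 258.6 MPa, ρ = 7150 kg/m³
  option V: σ_y = 204.1 MPa, ρ = 8426 kg/m³
  option U: M = 161 kN·m/kg
  option R: M = 36.2 kN·m/kg
  option V: M = 24.2 kN·m/kg
Highest index: option U.

option U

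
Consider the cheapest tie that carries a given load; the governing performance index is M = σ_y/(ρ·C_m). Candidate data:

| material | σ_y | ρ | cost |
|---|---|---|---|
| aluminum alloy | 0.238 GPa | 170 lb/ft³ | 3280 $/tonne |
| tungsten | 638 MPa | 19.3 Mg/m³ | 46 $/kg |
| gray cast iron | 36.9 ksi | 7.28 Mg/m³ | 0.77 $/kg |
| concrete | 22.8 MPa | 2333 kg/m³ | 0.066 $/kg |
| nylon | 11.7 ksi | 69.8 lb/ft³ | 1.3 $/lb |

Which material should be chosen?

concrete

Normalizing units and computing the index:
  aluminum alloy: σ_y = 238.0 MPa, ρ = 2723 kg/m³, cost = 3.280 $/kg
  tungsten: σ_y = 638.0 MPa, ρ = 19300 kg/m³, cost = 46.00 $/kg
  gray cast iron: σ_y = 254.4 MPa, ρ = 7280 kg/m³, cost = 0.7700 $/kg
  concrete: σ_y = 22.80 MPa, ρ = 2333 kg/m³, cost = 0.06600 $/kg
  nylon: σ_y = 80.67 MPa, ρ = 1118 kg/m³, cost = 2.866 $/kg
  concrete: M = 148 kN·m per $
  gray cast iron: M = 45.4 kN·m per $
  aluminum alloy: M = 26.6 kN·m per $
  nylon: M = 25.2 kN·m per $
  tungsten: M = 0.719 kN·m per $
Concrete ranks first.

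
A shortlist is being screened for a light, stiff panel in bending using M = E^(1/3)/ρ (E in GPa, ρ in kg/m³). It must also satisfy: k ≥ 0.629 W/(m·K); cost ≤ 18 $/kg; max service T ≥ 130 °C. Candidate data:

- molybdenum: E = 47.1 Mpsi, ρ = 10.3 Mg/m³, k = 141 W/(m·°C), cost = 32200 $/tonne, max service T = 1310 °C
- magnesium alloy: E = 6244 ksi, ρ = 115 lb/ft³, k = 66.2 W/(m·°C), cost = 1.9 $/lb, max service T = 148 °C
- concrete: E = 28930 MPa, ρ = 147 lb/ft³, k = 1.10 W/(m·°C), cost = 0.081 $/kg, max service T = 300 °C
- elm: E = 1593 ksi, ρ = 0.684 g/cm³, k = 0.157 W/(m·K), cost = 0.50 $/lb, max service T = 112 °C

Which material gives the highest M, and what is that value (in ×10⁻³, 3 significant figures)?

magnesium alloy, M = 1.90×10⁻³

Screen on constraints: k ≥ 0.629 W/(m·K); cost ≤ 18 $/kg; max service T ≥ 130 °C. Survivors: magnesium alloy, concrete.
In SI units:
  magnesium alloy: E = 43.05 GPa, ρ = 1842 kg/m³
  concrete: E = 28.93 GPa, ρ = 2355 kg/m³
  magnesium alloy: M = 1.90×10⁻³
  concrete: M = 1.30×10⁻³
Highest index: magnesium alloy.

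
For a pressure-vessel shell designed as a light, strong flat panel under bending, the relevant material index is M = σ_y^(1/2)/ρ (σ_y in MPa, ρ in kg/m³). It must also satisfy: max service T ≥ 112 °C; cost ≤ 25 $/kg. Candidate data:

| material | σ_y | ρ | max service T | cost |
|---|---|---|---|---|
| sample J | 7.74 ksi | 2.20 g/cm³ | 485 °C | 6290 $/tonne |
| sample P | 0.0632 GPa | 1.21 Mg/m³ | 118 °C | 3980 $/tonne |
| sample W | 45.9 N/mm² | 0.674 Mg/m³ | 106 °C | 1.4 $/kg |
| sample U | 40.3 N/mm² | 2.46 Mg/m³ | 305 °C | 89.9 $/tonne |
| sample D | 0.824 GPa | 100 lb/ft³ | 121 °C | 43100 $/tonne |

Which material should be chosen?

Screen on constraints: max service T ≥ 112 °C; cost ≤ 25 $/kg. Survivors: sample J, sample P, sample U.
Convert each candidate to consistent units, then evaluate M:
  sample J: σ_y = 53.37 MPa, ρ = 2200 kg/m³
  sample P: σ_y = 63.20 MPa, ρ = 1210 kg/m³
  sample U: σ_y = 40.30 MPa, ρ = 2460 kg/m³
  sample P: M = 6.57×10⁻³
  sample J: M = 3.32×10⁻³
  sample U: M = 2.58×10⁻³
Highest index: sample P.

sample P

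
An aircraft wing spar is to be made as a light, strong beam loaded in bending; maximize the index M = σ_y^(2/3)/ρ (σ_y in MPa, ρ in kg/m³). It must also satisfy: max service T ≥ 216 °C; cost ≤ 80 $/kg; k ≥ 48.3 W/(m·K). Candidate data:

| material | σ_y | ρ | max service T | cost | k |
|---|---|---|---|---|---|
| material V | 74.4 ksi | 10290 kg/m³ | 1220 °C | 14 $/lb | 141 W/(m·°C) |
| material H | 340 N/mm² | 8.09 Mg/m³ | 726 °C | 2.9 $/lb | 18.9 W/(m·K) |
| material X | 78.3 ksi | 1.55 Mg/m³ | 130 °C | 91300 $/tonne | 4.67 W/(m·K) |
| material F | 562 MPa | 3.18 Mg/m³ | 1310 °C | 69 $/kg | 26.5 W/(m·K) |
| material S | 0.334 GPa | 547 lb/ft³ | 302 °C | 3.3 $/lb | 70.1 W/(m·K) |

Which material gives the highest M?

material V

Screen on constraints: max service T ≥ 216 °C; cost ≤ 80 $/kg; k ≥ 48.3 W/(m·K). Survivors: material V, material S.
Putting every candidate on a common basis:
  material V: σ_y = 513.0 MPa, ρ = 10290 kg/m³
  material S: σ_y = 334.0 MPa, ρ = 8762 kg/m³
  material V: M = 6.23×10⁻³
  material S: M = 5.49×10⁻³
The maximum is for material V.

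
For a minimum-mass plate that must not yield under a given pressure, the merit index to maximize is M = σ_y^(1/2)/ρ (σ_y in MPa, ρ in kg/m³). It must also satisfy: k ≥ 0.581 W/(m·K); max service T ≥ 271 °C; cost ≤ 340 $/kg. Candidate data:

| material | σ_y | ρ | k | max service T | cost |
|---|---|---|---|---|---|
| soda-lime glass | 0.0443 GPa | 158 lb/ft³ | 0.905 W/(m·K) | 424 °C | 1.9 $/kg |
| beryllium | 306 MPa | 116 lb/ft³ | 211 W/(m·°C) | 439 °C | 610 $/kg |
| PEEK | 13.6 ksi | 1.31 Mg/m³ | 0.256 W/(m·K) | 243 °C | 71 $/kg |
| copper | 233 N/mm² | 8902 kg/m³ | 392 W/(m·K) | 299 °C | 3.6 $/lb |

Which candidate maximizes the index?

Screen on constraints: k ≥ 0.581 W/(m·K); max service T ≥ 271 °C; cost ≤ 340 $/kg. Survivors: soda-lime glass, copper.
After converting to SI:
  soda-lime glass: σ_y = 44.30 MPa, ρ = 2531 kg/m³
  copper: σ_y = 233.0 MPa, ρ = 8902 kg/m³
  soda-lime glass: M = 2.63×10⁻³
  copper: M = 1.71×10⁻³
Soda-lime glass ranks first.

soda-lime glass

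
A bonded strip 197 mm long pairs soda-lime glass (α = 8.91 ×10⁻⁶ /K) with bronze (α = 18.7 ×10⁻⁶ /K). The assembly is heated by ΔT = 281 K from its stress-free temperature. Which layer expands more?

bronze

α(soda-lime glass) = 8.91×10⁻⁶/K vs α(bronze) = 18.7×10⁻⁶/K.
Higher α expands more for the same ΔT: bronze.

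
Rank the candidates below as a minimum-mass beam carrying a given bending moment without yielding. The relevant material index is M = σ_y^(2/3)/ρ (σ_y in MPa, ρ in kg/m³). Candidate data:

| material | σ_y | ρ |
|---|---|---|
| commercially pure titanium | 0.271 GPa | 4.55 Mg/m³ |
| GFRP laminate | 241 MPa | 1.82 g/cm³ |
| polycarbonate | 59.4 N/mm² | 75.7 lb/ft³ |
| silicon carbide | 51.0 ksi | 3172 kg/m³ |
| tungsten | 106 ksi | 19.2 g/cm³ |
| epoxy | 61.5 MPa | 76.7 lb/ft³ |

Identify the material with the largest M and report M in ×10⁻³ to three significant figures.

Convert each candidate to consistent units, then evaluate M:
  commercially pure titanium: σ_y = 271.0 MPa, ρ = 4550 kg/m³
  GFRP laminate: σ_y = 241.0 MPa, ρ = 1820 kg/m³
  polycarbonate: σ_y = 59.40 MPa, ρ = 1213 kg/m³
  silicon carbide: σ_y = 351.6 MPa, ρ = 3172 kg/m³
  tungsten: σ_y = 730.8 MPa, ρ = 19200 kg/m³
  epoxy: σ_y = 61.50 MPa, ρ = 1229 kg/m³
  GFRP laminate: M = 21.3×10⁻³
  silicon carbide: M = 15.7×10⁻³
  epoxy: M = 12.7×10⁻³
  polycarbonate: M = 12.6×10⁻³
  commercially pure titanium: M = 9.20×10⁻³
  tungsten: M = 4.23×10⁻³
The maximum is for GFRP laminate.

GFRP laminate, M = 21.3×10⁻³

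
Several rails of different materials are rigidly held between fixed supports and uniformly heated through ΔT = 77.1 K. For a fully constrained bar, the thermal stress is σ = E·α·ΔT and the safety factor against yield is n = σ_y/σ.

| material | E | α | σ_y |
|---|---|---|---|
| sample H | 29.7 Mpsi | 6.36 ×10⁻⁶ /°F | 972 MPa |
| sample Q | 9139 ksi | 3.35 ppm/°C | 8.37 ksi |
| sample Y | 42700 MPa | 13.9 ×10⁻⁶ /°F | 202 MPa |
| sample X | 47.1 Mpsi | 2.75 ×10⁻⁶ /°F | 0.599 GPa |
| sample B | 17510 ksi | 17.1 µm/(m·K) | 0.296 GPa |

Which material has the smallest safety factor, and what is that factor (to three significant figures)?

sample B, n = 1.86

Per material, after unit conversion:
  sample H: E = 204.8, α = 11.4, σ_y = 972.0 → σ = 181 MPa, n = 5.38
  sample Q: E = 63.01, α = 3.35, σ_y = 57.71 → σ = 16.3 MPa, n = 3.55
  sample Y: E = 42.70, α = 25.0, σ_y = 202.0 → σ = 82.4 MPa, n = 2.45
  sample X: E = 324.7, α = 4.95, σ_y = 599.0 → σ = 124 MPa, n = 4.83
  sample B: E = 120.7, α = 17.1, σ_y = 296.0 → σ = 159 MPa, n = 1.86
Sample B has the lowest safety factor, n = 1.86.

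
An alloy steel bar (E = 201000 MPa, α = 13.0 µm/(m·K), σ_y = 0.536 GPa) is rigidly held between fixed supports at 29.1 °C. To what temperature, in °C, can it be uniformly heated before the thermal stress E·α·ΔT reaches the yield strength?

234 °C

E = 201000 MPa = 201.0 GPa.
σ_y = 0.536 GPa = 536.0 MPa.
E·α·ΔT = 536.0 MPa ⇒ ΔT = 536.0 / (201.0×10³ × 13.0×10⁻⁶) = 205.1 K.
T = 29.1 + 205.1 = 234.2 °C.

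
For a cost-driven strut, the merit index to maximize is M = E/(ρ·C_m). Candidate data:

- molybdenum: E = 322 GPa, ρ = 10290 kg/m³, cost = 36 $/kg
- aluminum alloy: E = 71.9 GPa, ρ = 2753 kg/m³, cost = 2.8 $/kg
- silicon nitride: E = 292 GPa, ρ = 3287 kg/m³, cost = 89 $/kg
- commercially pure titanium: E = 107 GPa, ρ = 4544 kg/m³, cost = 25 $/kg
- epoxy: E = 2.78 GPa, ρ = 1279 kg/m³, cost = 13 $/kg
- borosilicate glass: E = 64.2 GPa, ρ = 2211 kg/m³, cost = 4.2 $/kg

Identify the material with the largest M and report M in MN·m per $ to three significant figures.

aluminum alloy, M = 9.33 MN·m per $

Evaluate M for each candidate:
  aluminum alloy: M = 9.33 MN·m per $
  borosilicate glass: M = 6.91 MN·m per $
  silicon nitride: M = 0.998 MN·m per $
  commercially pure titanium: M = 0.942 MN·m per $
  molybdenum: M = 0.869 MN·m per $
  epoxy: M = 0.167 MN·m per $
Aluminum alloy ranks first.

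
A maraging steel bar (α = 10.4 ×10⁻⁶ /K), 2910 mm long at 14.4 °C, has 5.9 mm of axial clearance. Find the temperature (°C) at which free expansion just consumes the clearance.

α·L₀·ΔT = 5.9 mm ⇒ ΔT = 5.9 / (10.4×10⁻⁶ × 2910.0) = 195.0 K.
T = 14.4 + 195.0 = 209.4 °C.

209 °C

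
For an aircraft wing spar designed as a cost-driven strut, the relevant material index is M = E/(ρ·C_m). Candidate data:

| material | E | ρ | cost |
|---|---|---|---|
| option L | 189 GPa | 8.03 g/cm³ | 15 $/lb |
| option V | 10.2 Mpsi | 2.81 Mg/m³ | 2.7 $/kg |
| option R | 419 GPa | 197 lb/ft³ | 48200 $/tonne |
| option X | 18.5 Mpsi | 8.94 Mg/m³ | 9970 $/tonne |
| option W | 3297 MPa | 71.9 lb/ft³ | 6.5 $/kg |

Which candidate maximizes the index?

option V

Convert each candidate to consistent units, then evaluate M:
  option L: E = 189.0 GPa, ρ = 8030 kg/m³, cost = 33.07 $/kg
  option V: E = 70.33 GPa, ρ = 2810 kg/m³, cost = 2.700 $/kg
  option R: E = 419.0 GPa, ρ = 3156 kg/m³, cost = 48.20 $/kg
  option X: E = 127.6 GPa, ρ = 8940 kg/m³, cost = 9.970 $/kg
  option W: E = 3.297 GPa, ρ = 1152 kg/m³, cost = 6.500 $/kg
  option V: M = 9.27 MN·m per $
  option R: M = 2.75 MN·m per $
  option X: M = 1.43 MN·m per $
  option L: M = 0.712 MN·m per $
  option W: M = 0.440 MN·m per $
Highest index: option V.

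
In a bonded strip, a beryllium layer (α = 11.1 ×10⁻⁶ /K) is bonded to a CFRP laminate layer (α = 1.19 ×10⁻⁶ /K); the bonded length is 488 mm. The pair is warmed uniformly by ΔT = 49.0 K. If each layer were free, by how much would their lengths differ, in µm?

237 µm

Δα = |11.1 − 1.19|×10⁻⁶/K = 9.91×10⁻⁶/K.
ΔL_mismatch = Δα·L·ΔT = 9.91×10⁻⁶ × 488.0 mm × 49.0 K = 237 µm.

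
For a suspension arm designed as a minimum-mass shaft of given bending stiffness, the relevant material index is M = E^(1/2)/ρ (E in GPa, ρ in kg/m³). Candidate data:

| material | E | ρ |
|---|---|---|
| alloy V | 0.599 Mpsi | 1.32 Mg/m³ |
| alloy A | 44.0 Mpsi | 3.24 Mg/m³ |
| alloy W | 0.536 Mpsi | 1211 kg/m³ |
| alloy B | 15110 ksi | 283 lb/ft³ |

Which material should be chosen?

alloy A

After converting to SI:
  alloy V: E = 4.130 GPa, ρ = 1320 kg/m³
  alloy A: E = 303.4 GPa, ρ = 3240 kg/m³
  alloy W: E = 3.696 GPa, ρ = 1211 kg/m³
  alloy B: E = 104.2 GPa, ρ = 4533 kg/m³
  alloy A: M = 5.38×10⁻³
  alloy B: M = 2.25×10⁻³
  alloy W: M = 1.59×10⁻³
  alloy V: M = 1.54×10⁻³
The maximum is for alloy A.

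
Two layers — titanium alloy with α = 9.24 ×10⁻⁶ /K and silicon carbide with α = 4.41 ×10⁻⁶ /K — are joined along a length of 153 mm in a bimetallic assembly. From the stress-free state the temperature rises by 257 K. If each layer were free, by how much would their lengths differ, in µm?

Δα = |9.24 − 4.41|×10⁻⁶/K = 4.83×10⁻⁶/K.
ΔL_mismatch = Δα·L·ΔT = 4.83×10⁻⁶ × 153.0 mm × 257.0 K = 190 µm.

190 µm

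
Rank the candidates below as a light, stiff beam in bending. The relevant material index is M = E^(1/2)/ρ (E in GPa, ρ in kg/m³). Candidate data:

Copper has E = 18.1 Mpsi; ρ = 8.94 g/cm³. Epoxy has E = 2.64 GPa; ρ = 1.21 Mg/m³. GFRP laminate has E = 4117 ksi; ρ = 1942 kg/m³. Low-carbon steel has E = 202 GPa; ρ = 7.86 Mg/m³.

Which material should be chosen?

GFRP laminate

Convert each candidate to consistent units, then evaluate M:
  copper: E = 124.8 GPa, ρ = 8940 kg/m³
  epoxy: E = 2.640 GPa, ρ = 1210 kg/m³
  GFRP laminate: E = 28.39 GPa, ρ = 1942 kg/m³
  low-carbon steel: E = 202.0 GPa, ρ = 7860 kg/m³
  GFRP laminate: M = 2.74×10⁻³
  low-carbon steel: M = 1.81×10⁻³
  epoxy: M = 1.34×10⁻³
  copper: M = 1.25×10⁻³
GFRP laminate ranks first.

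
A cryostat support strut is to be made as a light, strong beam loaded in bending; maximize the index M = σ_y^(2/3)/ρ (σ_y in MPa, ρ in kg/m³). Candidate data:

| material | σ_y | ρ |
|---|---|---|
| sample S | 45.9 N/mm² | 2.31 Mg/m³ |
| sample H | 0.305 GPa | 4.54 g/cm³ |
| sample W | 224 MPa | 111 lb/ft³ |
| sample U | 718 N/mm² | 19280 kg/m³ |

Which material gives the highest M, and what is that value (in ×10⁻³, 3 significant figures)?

sample W, M = 20.7×10⁻³

Putting every candidate on a common basis:
  sample S: σ_y = 45.90 MPa, ρ = 2310 kg/m³
  sample H: σ_y = 305.0 MPa, ρ = 4540 kg/m³
  sample W: σ_y = 224.0 MPa, ρ = 1778 kg/m³
  sample U: σ_y = 718.0 MPa, ρ = 19280 kg/m³
  sample W: M = 20.7×10⁻³
  sample H: M = 9.98×10⁻³
  sample S: M = 5.55×10⁻³
  sample U: M = 4.16×10⁻³
The maximum is for sample W.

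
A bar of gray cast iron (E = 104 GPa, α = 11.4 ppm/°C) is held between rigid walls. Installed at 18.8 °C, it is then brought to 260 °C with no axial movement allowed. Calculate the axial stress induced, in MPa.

ΔT = 241.2 K. Constrained thermal stress σ = E·α·ΔT = 104.0×10³ MPa × 11.4×10⁻⁶ × 241.2 = 286 MPa (compressive).

286 MPa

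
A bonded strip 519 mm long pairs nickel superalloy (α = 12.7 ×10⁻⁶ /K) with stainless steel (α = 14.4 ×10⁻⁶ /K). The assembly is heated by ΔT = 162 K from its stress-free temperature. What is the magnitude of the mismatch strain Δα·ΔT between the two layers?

Δα = |12.7 − 14.4|×10⁻⁶/K = 1.70×10⁻⁶/K.
Mismatch strain = Δα·ΔT = 1.70×10⁻⁶ × 162.0 = 2.75×10⁻⁴.

2.75×10⁻⁴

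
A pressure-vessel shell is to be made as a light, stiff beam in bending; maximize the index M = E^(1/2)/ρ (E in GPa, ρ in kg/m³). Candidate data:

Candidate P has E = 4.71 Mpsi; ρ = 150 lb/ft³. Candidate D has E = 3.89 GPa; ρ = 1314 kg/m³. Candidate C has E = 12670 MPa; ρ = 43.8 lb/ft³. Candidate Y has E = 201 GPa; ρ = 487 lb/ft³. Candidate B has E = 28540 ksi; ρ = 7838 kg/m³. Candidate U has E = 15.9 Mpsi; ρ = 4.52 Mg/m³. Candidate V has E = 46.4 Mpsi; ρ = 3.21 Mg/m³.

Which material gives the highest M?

Putting every candidate on a common basis:
  candidate P: E = 32.47 GPa, ρ = 2403 kg/m³
  candidate D: E = 3.890 GPa, ρ = 1314 kg/m³
  candidate C: E = 12.67 GPa, ρ = 701.6 kg/m³
  candidate Y: E = 201.0 GPa, ρ = 7801 kg/m³
  candidate B: E = 196.8 GPa, ρ = 7838 kg/m³
  candidate U: E = 109.6 GPa, ρ = 4520 kg/m³
  candidate V: E = 319.9 GPa, ρ = 3210 kg/m³
  candidate V: M = 5.57×10⁻³
  candidate C: M = 5.07×10⁻³
  candidate P: M = 2.37×10⁻³
  candidate U: M = 2.32×10⁻³
  candidate Y: M = 1.82×10⁻³
  candidate B: M = 1.79×10⁻³
  candidate D: M = 1.50×10⁻³
Highest index: candidate V.

candidate V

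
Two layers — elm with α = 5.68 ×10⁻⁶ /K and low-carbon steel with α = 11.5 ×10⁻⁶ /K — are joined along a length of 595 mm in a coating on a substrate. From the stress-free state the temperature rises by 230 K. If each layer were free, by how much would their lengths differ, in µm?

796 µm

Δα = |5.68 − 11.5|×10⁻⁶/K = 5.82×10⁻⁶/K.
ΔL_mismatch = Δα·L·ΔT = 5.82×10⁻⁶ × 595.0 mm × 230.0 K = 796 µm.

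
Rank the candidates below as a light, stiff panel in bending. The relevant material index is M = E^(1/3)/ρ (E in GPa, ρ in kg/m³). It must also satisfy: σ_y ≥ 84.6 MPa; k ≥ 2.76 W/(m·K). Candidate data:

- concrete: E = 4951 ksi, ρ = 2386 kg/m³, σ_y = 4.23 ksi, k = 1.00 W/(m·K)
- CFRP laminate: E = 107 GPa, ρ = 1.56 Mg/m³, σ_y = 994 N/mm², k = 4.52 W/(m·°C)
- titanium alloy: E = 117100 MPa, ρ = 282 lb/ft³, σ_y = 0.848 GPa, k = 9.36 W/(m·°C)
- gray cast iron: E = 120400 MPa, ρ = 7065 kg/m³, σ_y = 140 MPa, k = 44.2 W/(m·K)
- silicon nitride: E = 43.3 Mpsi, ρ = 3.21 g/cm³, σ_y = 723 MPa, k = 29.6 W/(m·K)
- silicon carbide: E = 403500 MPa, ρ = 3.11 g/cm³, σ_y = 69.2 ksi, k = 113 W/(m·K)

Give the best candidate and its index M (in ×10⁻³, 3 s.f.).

Screen on constraints: σ_y ≥ 84.6 MPa; k ≥ 2.76 W/(m·K). Survivors: CFRP laminate, titanium alloy, gray cast iron, silicon nitride, silicon carbide.
Putting every candidate on a common basis:
  CFRP laminate: E = 107.0 GPa, ρ = 1560 kg/m³
  titanium alloy: E = 117.1 GPa, ρ = 4517 kg/m³
  gray cast iron: E = 120.4 GPa, ρ = 7065 kg/m³
  silicon nitride: E = 298.5 GPa, ρ = 3210 kg/m³
  silicon carbide: E = 403.5 GPa, ρ = 3110 kg/m³
  CFRP laminate: M = 3.04×10⁻³
  silicon carbide: M = 2.38×10⁻³
  silicon nitride: M = 2.08×10⁻³
  titanium alloy: M = 1.08×10⁻³
  gray cast iron: M = 0.699×10⁻³
Highest index: CFRP laminate.

CFRP laminate, M = 3.04×10⁻³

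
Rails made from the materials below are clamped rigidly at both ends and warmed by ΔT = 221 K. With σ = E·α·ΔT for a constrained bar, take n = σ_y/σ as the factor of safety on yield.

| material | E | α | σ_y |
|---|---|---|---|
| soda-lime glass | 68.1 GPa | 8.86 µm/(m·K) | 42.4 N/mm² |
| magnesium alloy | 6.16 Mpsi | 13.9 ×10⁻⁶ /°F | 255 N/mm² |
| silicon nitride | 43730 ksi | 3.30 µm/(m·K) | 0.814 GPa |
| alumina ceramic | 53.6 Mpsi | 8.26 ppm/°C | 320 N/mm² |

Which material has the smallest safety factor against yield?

Converting E to GPa, α to ×10⁻⁶/K, σ_y to MPa, then σ and n for each:
  soda-lime glass: E = 68.10, α = 8.86, σ_y = 42.40 → σ = 133 MPa, n = 0.318
  magnesium alloy: E = 42.47, α = 25.0, σ_y = 255.0 → σ = 235 MPa, n = 1.09
  silicon nitride: E = 301.5, α = 3.30, σ_y = 814.0 → σ = 220 MPa, n = 3.70
  alumina ceramic: E = 369.6, α = 8.26, σ_y = 320.0 → σ = 675 MPa, n = 0.474
Soda-lime glass has the lowest safety factor, n = 0.318.

soda-lime glass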